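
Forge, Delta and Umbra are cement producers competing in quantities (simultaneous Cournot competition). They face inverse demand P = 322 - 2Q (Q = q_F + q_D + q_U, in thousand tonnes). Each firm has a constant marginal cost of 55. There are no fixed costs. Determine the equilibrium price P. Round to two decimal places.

121.75

Each firm earns π_i = (322 - 2Q)q_i - 55q_i.
Setting ∂π_i/∂q_i = 0 with rivals' quantities fixed: 267 - 4q_i - 2·Σ_{j≠i} q_j = 0.
By symmetry each firm produces the same amount; substituting Σ_{j≠i} q_j = 2q_i yields q_i = 267/8.
Total output Q = 801/8, so price P = 322 - 2·(801/8) = 487/4.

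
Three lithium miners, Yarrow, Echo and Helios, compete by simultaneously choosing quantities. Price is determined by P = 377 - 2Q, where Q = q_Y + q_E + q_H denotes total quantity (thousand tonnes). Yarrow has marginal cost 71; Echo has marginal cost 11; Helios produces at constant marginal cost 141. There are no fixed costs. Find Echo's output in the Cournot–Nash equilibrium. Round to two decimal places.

Yarrow's profit: π_Y = (377 - 2Q)q_Y - (71q_Y). Setting ∂π_Y/∂q_Y = 0: 306 - 4q_Y - 2(q_E + q_H) = 0.
Echo's first-order condition: 366 - 4q_E - 2(q_Y + q_H) = 0.
Helios's profit: π_H = (377 - 2Q)q_H - (141q_H). Setting ∂π_H/∂q_H = 0: 236 - 4q_H - 2(q_Y + q_E) = 0.
Summing all 3 equations gives 908 − 8Q = 0, hence Q = 227/2.
Back-substituting: q_Y = (306 − 227)/2 = 79/2, q_E = (366 − 227)/2 = 139/2, q_H = (236 − 227)/2 = 9/2.

69.50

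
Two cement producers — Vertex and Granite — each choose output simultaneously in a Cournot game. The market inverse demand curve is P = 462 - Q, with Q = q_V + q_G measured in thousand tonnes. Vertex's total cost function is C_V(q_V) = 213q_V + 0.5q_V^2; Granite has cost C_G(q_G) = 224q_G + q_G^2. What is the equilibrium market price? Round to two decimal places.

Vertex's profit: π_V = (462 - Q)q_V - (213q_V + (1/2)q_V²). Setting ∂π_V/∂q_V = 0: 249 - 3q_V - (q_G) = 0.
Granite's profit: π_G = (462 - Q)q_G - (224q_G + q_G²). Setting ∂π_G/∂q_G = 0: 238 - 4q_G - (q_V) = 0.
So q_V = (249 - q_G)/3 and q_G = (238 - q_V)/4.
Substituting one into the other gives q_V = 758/11 and q_G = 465/11.
Total output Q = 1223/11, so price P = 462 - 1223/11 = 350.8182.

350.82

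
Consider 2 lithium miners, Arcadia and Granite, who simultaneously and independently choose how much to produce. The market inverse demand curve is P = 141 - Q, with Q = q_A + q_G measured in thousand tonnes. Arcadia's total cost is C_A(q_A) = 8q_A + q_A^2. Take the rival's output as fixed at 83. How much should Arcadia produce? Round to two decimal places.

12.50

With the rival's output fixed at 83, Arcadia's profit is π_A = (141 - 83 - q_A)q_A - (8q_A + q_A²) = (58 - q_A)q_A - (8q_A + q_A²).
∂π_A/∂q_A = 50 - 4q_A = 0, so q_A = 25/2.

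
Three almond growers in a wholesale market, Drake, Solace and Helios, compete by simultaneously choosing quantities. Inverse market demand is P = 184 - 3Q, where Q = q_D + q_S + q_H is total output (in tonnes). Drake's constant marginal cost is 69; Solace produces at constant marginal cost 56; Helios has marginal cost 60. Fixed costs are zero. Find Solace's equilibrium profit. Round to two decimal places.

438.02

Drake's profit: π_D = (184 - 3Q)q_D - (69q_D). Setting ∂π_D/∂q_D = 0: 115 - 6q_D - 3(q_S + q_H) = 0.
Solace's first-order condition: 128 - 6q_S - 3(q_D + q_H) = 0.
Helios's profit: π_H = (184 - 3Q)q_H - (60q_H). Setting ∂π_H/∂q_H = 0: 124 - 6q_H - 3(q_D + q_S) = 0.
Summing all 3 equations gives 367 − 12Q = 0, hence Q = 367/12.
Back-substituting: q_D = (115 − 367/4)/3 = 31/4, q_S = (128 − 367/4)/3 = 145/12, q_H = (124 − 367/4)/3 = 43/4.
Price P = 184 - 3·(367/12) = 369/4.
Solace's profit: (369/4 - 56)·(145/12) = 438.0208.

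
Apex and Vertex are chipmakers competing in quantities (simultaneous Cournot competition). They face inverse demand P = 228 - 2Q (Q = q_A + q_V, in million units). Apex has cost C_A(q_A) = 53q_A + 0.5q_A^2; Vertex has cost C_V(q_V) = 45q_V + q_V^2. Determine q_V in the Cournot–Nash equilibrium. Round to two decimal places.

Apex's profit: π_A = (228 - 2Q)q_A - (53q_A + (1/2)q_A²). Setting ∂π_A/∂q_A = 0: 175 - 5q_A - 2(q_V) = 0.
Vertex's profit: π_V = (228 - 2Q)q_V - (45q_V + q_V²). Setting ∂π_V/∂q_V = 0: 183 - 6q_V - 2(q_A) = 0.
Rearranging gives the reaction functions q_A = (175 - 2q_V)/5 and q_V = (183 - 2q_A)/6.
Solving the pair: q_A = 342/13, q_V = 565/26.

21.73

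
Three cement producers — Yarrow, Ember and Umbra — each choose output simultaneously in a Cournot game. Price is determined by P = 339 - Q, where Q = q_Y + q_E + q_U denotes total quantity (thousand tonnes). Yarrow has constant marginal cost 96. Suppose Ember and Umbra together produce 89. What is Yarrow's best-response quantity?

77

With rivals' combined output fixed at 89, Yarrow's profit is π_Y = (339 - 89 - q_Y)q_Y - (96q_Y) = (250 - q_Y)q_Y - (96q_Y).
∂π_Y/∂q_Y = 154 - 2q_Y = 0, so q_Y = 77.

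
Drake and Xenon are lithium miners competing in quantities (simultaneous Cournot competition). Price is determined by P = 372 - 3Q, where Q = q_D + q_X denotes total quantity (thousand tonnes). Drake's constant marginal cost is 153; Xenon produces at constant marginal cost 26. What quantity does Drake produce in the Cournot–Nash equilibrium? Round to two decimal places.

Drake's profit: π_D = (372 - 3Q)q_D - (153q_D). Setting ∂π_D/∂q_D = 0: 219 - 6q_D - 3(q_X) = 0.
Xenon's first-order condition: 346 - 6q_X - 3(q_D) = 0.
Best responses: q_D = (219 - 3q_X)/6, q_X = (346 - 3q_D)/6.
Substituting one into the other gives q_D = 92/9 and q_X = 473/9.

10.22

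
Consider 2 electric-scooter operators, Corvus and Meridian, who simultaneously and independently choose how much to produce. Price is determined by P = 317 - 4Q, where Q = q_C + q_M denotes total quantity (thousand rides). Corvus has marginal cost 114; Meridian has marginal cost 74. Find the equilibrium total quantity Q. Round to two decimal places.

Corvus's profit: π_C = (317 - 4Q)q_C - (114q_C). Setting ∂π_C/∂q_C = 0: 203 - 8q_C - 4(q_M) = 0.
Meridian's first-order condition: 243 - 8q_M - 4(q_C) = 0.
Rearranging gives the reaction functions q_C = (203 - 4q_M)/8 and q_M = (243 - 4q_C)/8.
Substituting one into the other gives q_C = 163/12 and q_M = 283/12.
Total output Q = 163/12 + 283/12 = 223/6.

37.17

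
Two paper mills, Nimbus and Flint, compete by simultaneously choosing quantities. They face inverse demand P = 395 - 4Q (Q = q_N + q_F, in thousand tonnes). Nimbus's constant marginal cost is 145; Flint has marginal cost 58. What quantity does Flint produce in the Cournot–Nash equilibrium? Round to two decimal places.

35.33

Nimbus's profit: π_N = (395 - 4Q)q_N - (145q_N). Setting ∂π_N/∂q_N = 0: 250 - 8q_N - 4(q_F) = 0.
Flint's profit: π_F = (395 - 4Q)q_F - (58q_F). Setting ∂π_F/∂q_F = 0: 337 - 8q_F - 4(q_N) = 0.
Rearranging gives the reaction functions q_N = (250 - 4q_F)/8 and q_F = (337 - 4q_N)/8.
Solving the pair: q_N = 163/12, q_F = 106/3.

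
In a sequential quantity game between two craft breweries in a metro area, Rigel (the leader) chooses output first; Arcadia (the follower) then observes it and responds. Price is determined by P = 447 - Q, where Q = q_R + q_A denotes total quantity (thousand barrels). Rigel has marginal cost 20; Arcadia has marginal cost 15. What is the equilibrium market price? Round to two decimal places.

125.50

The follower Arcadia best-responds to any q_R: π_A = (447 - Q)q_A - 15q_A.
∂π_A/∂q_A = 432 - q_R - 2q_A = 0 gives the reaction function q_A = (432 - q_R)/2.
The leader anticipates this reaction. Substituting into P = 447 - Q gives P = 231 - (1/2)q_R, so π_R = (231 - (1/2)q_R)q_R - 20q_R.
The leader's first-order condition 211 - q_R = 0 yields q_R = 211.
Then q_A = (432 - 211)/2 = 221/2.
Total output Q = 643/2, so price P = 447 - 643/2 = 251/2.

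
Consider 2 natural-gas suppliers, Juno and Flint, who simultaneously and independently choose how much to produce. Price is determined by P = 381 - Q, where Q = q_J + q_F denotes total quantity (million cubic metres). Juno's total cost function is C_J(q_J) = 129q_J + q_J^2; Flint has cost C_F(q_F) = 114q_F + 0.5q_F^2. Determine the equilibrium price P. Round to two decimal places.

Juno's profit: π_J = (381 - Q)q_J - (129q_J + q_J²). Setting ∂π_J/∂q_J = 0: 252 - 4q_J - (q_F) = 0.
Flint's first-order condition: 267 - 3q_F - (q_J) = 0.
Best responses: q_J = (252 - q_F)/4, q_F = (267 - q_J)/3.
Solving the pair: q_J = 489/11, q_F = 816/11.
Total output Q = 1305/11, so price P = 381 - 1305/11 = 262.3636.

262.36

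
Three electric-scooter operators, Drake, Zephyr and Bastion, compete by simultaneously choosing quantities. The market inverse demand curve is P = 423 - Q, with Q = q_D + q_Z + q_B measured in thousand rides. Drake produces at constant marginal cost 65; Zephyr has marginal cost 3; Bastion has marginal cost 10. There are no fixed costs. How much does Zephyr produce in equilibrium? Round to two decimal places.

122.25

Drake's profit: π_D = (423 - Q)q_D - (65q_D). Setting ∂π_D/∂q_D = 0: 358 - 2q_D - (q_Z + q_B) = 0.
Zephyr's profit: π_Z = (423 - Q)q_Z - (3q_Z). Setting ∂π_Z/∂q_Z = 0: 420 - 2q_Z - (q_D + q_B) = 0.
Bastion's first-order condition: 413 - 2q_B - (q_D + q_Z) = 0.
Adding the 3 first-order conditions: 1191 − 4Q = 0, so Q = 1191/4.
Back-substituting: q_D = (358 − 1191/4) = 241/4, q_Z = (420 − 1191/4) = 489/4, q_B = (413 − 1191/4) = 461/4.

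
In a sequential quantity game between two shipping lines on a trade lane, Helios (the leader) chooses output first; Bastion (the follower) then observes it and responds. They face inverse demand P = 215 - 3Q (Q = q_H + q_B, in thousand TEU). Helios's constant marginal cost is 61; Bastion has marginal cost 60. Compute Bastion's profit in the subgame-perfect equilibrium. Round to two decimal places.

Solve by backward induction. Given q_H, the follower Bastion maximises π_B = (215 - 3q_H - 3q_B)q_B - 60q_B.
Setting the follower's marginal profit to zero, 155 - 3q_H - 6q_B = 0, i.e. q_B = (155 - 3q_H)/6.
The leader anticipates this reaction. Substituting into P = 215 - 3Q gives P = 275/2 - (3/2)q_H, so π_H = (275/2 - (3/2)q_H)q_H - 61q_H.
Leader FOC: 153/2 - 3q_H = 0, so q_H = 51/2.
Then q_B = (155 - 3·(51/2))/6 = 157/12.
Price P = 215 - 3·(463/12) = 397/4.
Bastion's profit: (397/4 - 60)·(157/12) = 513.5208.

513.52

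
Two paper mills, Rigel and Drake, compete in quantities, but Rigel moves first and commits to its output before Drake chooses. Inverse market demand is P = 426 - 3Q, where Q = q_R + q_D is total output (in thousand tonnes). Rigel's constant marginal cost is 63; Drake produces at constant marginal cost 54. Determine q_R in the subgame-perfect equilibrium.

59

The follower Drake best-responds to any q_R: π_D = (426 - 3Q)q_D - 54q_D.
Setting the follower's marginal profit to zero, 372 - 3q_R - 6q_D = 0, i.e. q_D = (372 - 3q_R)/6.
Rigel substitutes q_D(q_R) into its own profit: π_R = q_R(426 - 3q_R - (372 - 3q_R)/2) - 63q_R = (240 - (3/2)q_R)q_R - 63q_R.
Maximising: ∂π_R/∂q_R = 177 - 3q_R = 0, giving q_R = 59.
Then q_D = (372 - 3·59)/6 = 65/2.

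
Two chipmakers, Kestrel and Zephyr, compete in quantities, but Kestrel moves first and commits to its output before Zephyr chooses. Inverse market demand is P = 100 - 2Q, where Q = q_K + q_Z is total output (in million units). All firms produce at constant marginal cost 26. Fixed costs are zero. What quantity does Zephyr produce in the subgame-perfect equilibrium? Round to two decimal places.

9.25

Solve by backward induction. Given q_K, the follower Zephyr maximises π_Z = (100 - 2q_K - 2q_Z)q_Z - 26q_Z.
Follower FOC: 74 - 2q_K - 4q_Z = 0, so q_Z(q_K) = (74 - 2q_K)/4.
Kestrel substitutes q_Z(q_K) into its own profit: π_K = q_K(100 - 2q_K - (74 - 2q_K)/2) - 26q_K = (63 - q_K)q_K - 26q_K.
Leader FOC: 37 - 2q_K = 0, so q_K = 37/2.
Then q_Z = (74 - 2·(37/2))/4 = 37/4.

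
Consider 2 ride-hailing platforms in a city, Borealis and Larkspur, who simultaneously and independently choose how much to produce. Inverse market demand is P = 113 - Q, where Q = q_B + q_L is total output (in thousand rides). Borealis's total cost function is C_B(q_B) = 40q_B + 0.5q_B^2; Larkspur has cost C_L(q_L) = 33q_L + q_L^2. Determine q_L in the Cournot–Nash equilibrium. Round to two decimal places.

15.18

Borealis's profit: π_B = (113 - Q)q_B - (40q_B + (1/2)q_B²). Setting ∂π_B/∂q_B = 0: 73 - 3q_B - (q_L) = 0.
Larkspur's profit: π_L = (113 - Q)q_L - (33q_L + q_L²). Setting ∂π_L/∂q_L = 0: 80 - 4q_L - (q_B) = 0.
Best responses: q_B = (73 - q_L)/3, q_L = (80 - q_B)/4.
Substituting one into the other gives q_B = 212/11 and q_L = 167/11.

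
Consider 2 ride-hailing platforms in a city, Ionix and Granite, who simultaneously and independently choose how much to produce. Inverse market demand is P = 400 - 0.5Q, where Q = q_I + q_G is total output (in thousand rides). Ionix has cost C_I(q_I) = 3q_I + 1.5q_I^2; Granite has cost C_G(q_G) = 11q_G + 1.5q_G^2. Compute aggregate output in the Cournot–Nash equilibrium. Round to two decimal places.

174.67

Ionix's profit: π_I = (400 - 0.5Q)q_I - (3q_I + (3/2)q_I²). Setting ∂π_I/∂q_I = 0: 397 - 4q_I - (1/2)(q_G) = 0.
Granite's first-order condition: 389 - 4q_G - (1/2)(q_I) = 0.
Rearranging gives the reaction functions q_I = (397 - (1/2)q_G)/4 and q_G = (389 - (1/2)q_I)/4.
Solving the pair: q_I = 1858/21, q_G = 1810/21.
Total output Q = 1858/21 + 1810/21 = 524/3.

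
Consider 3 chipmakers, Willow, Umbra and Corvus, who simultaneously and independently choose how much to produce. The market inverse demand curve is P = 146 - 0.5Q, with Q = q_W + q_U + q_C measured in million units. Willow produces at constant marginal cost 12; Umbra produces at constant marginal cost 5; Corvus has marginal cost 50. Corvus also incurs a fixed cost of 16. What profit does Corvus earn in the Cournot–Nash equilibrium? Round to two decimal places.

5.13

Willow's profit: π_W = (146 - 0.5Q)q_W - (12q_W). Setting ∂π_W/∂q_W = 0: 134 - q_W - (1/2)(q_U + q_C) = 0.
Umbra's first-order condition: 141 - q_U - (1/2)(q_W + q_C) = 0.
Corvus's profit: π_C = (146 - 0.5Q)q_C - (50q_C). Setting ∂π_C/∂q_C = 0: 96 - q_C - (1/2)(q_W + q_U) = 0.
Adding the 3 conditions: 371 − Q − Q = 0, i.e. Q = 371/2.
Back-substituting: q_W = (134 − 371/4)/(1/2) = 165/2, q_U = (141 − 371/4)/(1/2) = 193/2, q_C = (96 − 371/4)/(1/2) = 13/2.
Price P = 146 - (1/2)·(371/2) = 213/4.
Corvus's profit: (213/4 - 50)·(13/2) - 16 = 41/8.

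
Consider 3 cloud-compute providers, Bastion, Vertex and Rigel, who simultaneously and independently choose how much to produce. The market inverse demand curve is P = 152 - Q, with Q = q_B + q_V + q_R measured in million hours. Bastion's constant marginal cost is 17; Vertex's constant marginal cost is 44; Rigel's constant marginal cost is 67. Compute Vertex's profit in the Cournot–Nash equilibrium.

Bastion's profit: π_B = (152 - Q)q_B - (17q_B). Setting ∂π_B/∂q_B = 0: 135 - 2q_B - (q_V + q_R) = 0.
Vertex's first-order condition: 108 - 2q_V - (q_B + q_R) = 0.
Rigel's first-order condition: 85 - 2q_R - (q_B + q_V) = 0.
Summing all 3 equations gives 328 − 4Q = 0, hence Q = 82.
Back-substituting: q_B = (135 − 82) = 53, q_V = (108 − 82) = 26, q_R = (85 − 82) = 3.
Price P = 152 - 82 = 70.
Vertex's profit: (70 - 44)·26 = 676.

676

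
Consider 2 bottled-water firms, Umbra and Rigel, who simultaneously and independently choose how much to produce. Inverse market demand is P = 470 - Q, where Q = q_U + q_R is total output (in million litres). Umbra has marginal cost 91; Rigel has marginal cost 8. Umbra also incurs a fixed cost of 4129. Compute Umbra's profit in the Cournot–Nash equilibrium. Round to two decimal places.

5606.11

Umbra's profit: π_U = (470 - Q)q_U - (91q_U). Setting ∂π_U/∂q_U = 0: 379 - 2q_U - (q_R) = 0.
Rigel's first-order condition: 462 - 2q_R - (q_U) = 0.
Rearranging gives the reaction functions q_U = (379 - q_R)/2 and q_R = (462 - q_U)/2.
Substituting one into the other gives q_U = 296/3 and q_R = 545/3.
Price P = 470 - 841/3 = 569/3.
Umbra's profit: (569/3 - 91)·(296/3) - 4129 = 5606.1111.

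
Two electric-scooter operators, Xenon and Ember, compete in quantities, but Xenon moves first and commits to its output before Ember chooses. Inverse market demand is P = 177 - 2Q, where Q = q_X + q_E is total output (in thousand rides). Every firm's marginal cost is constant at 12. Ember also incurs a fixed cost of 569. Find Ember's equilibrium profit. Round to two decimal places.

The follower Ember best-responds to any q_X: π_E = (177 - 2Q)q_E - 12q_E.
Follower FOC: 165 - 2q_X - 4q_E = 0, so q_E(q_X) = (165 - 2q_X)/4.
Xenon substitutes q_E(q_X) into its own profit: π_X = q_X(177 - 2q_X - (165 - 2q_X)/2) - 12q_X = (189/2 - q_X)q_X - 12q_X.
Maximising: ∂π_X/∂q_X = 165/2 - 2q_X = 0, giving q_X = 165/4.
Then q_E = (165 - 2·(165/4))/4 = 165/8.
Price P = 177 - 2·(495/8) = 213/4.
Ember's profit: (213/4 - 12)·(165/8) - 569 = 281.7813.

281.78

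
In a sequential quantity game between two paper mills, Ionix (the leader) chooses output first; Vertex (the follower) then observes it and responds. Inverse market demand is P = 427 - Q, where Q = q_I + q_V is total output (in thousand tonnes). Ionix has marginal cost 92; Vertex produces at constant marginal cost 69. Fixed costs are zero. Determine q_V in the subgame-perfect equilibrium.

Solve by backward induction. Given q_I, the follower Vertex maximises π_V = (427 - q_I - q_V)q_V - 69q_V.
Setting the follower's marginal profit to zero, 358 - q_I - 2q_V = 0, i.e. q_V = (358 - q_I)/2.
The leader anticipates this reaction. Substituting into P = 427 - Q gives P = 248 - (1/2)q_I, so π_I = (248 - (1/2)q_I)q_I - 92q_I.
Leader FOC: 156 - q_I = 0, so q_I = 156.
Then q_V = (358 - 156)/2 = 101.

101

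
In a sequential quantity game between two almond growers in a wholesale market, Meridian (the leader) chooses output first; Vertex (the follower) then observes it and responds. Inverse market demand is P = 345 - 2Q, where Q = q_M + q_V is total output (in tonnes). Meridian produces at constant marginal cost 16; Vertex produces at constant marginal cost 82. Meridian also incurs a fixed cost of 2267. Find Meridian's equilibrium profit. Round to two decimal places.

7484.56

Solve by backward induction. Given q_M, the follower Vertex maximises π_V = (345 - 2q_M - 2q_V)q_V - 82q_V.
∂π_V/∂q_V = 263 - 2q_M - 4q_V = 0 gives the reaction function q_V = (263 - 2q_M)/4.
Meridian substitutes q_V(q_M) into its own profit: π_M = q_M(345 - 2q_M - (263 - 2q_M)/2) - 16q_M = (427/2 - q_M)q_M - 16q_M.
Maximising: ∂π_M/∂q_M = 395/2 - 2q_M = 0, giving q_M = 395/4.
Then q_V = (263 - 2·(395/4))/4 = 131/8.
Price P = 345 - 2·(921/8) = 459/4.
Meridian's profit: (459/4 - 16)·(395/4) - 2267 = 7484.5625.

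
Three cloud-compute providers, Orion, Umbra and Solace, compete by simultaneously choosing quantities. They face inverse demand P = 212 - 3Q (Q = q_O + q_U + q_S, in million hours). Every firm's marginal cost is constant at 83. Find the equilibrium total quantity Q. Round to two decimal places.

32.25

A representative firm's profit is π_i = q_i(212 - 3Q) - 83q_i.
First-order condition (treating rivals' output as given): 129 - 6q_i - 3·Σ_{j≠i} q_j = 0.
With identical firms every q_j equals q_i, so Σ_{j≠i} q_j = 2q_i and 129 = 12q_i, giving q_i = 43/4.
Total output Q = 43/4 + 43/4 + 43/4 = 129/4.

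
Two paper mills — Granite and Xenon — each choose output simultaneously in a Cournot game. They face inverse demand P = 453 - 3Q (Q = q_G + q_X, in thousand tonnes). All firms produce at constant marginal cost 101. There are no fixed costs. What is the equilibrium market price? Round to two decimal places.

Each firm earns π_i = (453 - 3Q)q_i - 101q_i.
First-order condition (treating rivals' output as given): 352 - 6q_i - 3q_j = 0.
By symmetry each firm produces the same amount; substituting q_j = q_i yields q_i = 352/9.
Total output Q = 704/9, so price P = 453 - 3·(704/9) = 655/3.

218.33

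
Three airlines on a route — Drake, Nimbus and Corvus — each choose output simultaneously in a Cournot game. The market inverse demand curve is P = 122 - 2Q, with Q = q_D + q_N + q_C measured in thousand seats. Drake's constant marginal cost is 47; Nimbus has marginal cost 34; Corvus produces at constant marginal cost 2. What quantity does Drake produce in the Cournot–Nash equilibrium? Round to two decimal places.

Drake's profit: π_D = (122 - 2Q)q_D - (47q_D). Setting ∂π_D/∂q_D = 0: 75 - 4q_D - 2(q_N + q_C) = 0.
Nimbus's first-order condition: 88 - 4q_N - 2(q_D + q_C) = 0.
Corvus's profit: π_C = (122 - 2Q)q_C - (2q_C). Setting ∂π_C/∂q_C = 0: 120 - 4q_C - 2(q_D + q_N) = 0.
Summing all 3 equations gives 283 − 8Q = 0, hence Q = 283/8.
Back-substituting: q_D = (75 − 283/4)/2 = 17/8, q_N = (88 − 283/4)/2 = 69/8, q_C = (120 − 283/4)/2 = 197/8.

2.13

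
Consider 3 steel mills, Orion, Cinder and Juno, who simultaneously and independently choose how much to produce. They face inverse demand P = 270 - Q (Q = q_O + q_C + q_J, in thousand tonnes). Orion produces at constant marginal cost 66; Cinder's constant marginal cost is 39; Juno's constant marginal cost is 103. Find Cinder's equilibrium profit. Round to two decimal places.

Orion's profit: π_O = (270 - Q)q_O - (66q_O). Setting ∂π_O/∂q_O = 0: 204 - 2q_O - (q_C + q_J) = 0.
Cinder's first-order condition: 231 - 2q_C - (q_O + q_J) = 0.
Juno's first-order condition: 167 - 2q_J - (q_O + q_C) = 0.
Adding the 3 conditions: 602 − 2Q − 2Q = 0, i.e. Q = 301/2.
Back-substituting: q_O = (204 − 301/2) = 107/2, q_C = (231 − 301/2) = 161/2, q_J = (167 − 301/2) = 33/2.
Price P = 270 - 301/2 = 239/2.
Cinder's profit: (239/2 - 39)·(161/2) = 6480.2500.

6480.25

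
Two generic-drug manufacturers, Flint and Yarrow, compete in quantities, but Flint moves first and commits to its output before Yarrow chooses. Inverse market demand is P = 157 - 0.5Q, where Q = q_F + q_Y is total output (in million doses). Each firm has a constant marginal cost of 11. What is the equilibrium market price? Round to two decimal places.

47.50

The follower Yarrow best-responds to any q_F: π_Y = (157 - 0.5Q)q_Y - 11q_Y.
∂π_Y/∂q_Y = 146 - (1/2)q_F - q_Y = 0 gives the reaction function q_Y = (146 - (1/2)q_F).
The leader anticipates this reaction. Substituting into P = 157 - 0.5Q gives P = 84 - (1/4)q_F, so π_F = (84 - (1/4)q_F)q_F - 11q_F.
The leader's first-order condition 73 - (1/2)q_F = 0 yields q_F = 146.
Then q_Y = (146 - (1/2)·146) = 73.
Total output Q = 219, so price P = 157 - (1/2)·219 = 95/2.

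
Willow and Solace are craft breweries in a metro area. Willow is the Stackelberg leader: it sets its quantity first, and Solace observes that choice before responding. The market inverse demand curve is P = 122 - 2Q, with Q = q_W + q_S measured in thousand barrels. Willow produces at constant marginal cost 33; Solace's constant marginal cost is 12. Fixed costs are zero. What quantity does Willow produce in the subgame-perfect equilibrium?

The follower Solace best-responds to any q_W: π_S = (122 - 2Q)q_S - 12q_S.
Follower FOC: 110 - 2q_W - 4q_S = 0, so q_S(q_W) = (110 - 2q_W)/4.
The leader anticipates this reaction. Substituting into P = 122 - 2Q gives P = 67 - q_W, so π_W = (67 - q_W)q_W - 33q_W.
Maximising: ∂π_W/∂q_W = 34 - 2q_W = 0, giving q_W = 17.
Then q_S = (110 - 2·17)/4 = 19.

17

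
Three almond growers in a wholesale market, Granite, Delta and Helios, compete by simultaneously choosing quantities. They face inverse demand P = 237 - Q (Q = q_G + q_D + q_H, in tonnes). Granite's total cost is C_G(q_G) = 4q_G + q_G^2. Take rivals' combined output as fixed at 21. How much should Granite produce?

53

With rivals' combined output fixed at 21, Granite's profit is π_G = (237 - 21 - q_G)q_G - (4q_G + q_G²) = (216 - q_G)q_G - (4q_G + q_G²).
∂π_G/∂q_G = 212 - 4q_G = 0, so q_G = 53.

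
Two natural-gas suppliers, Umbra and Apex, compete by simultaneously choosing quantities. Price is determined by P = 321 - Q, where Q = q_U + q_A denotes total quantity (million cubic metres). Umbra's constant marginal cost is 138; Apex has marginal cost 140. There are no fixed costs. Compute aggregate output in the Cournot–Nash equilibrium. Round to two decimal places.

Umbra's profit: π_U = (321 - Q)q_U - (138q_U). Setting ∂π_U/∂q_U = 0: 183 - 2q_U - (q_A) = 0.
Apex's profit: π_A = (321 - Q)q_A - (140q_A). Setting ∂π_A/∂q_A = 0: 181 - 2q_A - (q_U) = 0.
Rearranging gives the reaction functions q_U = (183 - q_A)/2 and q_A = (181 - q_U)/2.
Substituting one into the other gives q_U = 185/3 and q_A = 179/3.
Total output Q = 185/3 + 179/3 = 364/3.

121.33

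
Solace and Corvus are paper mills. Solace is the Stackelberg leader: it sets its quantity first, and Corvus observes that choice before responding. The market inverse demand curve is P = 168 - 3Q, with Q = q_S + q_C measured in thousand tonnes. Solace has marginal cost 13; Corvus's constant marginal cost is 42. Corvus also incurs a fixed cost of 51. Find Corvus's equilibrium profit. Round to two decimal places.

Solve by backward induction. Given q_S, the follower Corvus maximises π_C = (168 - 3q_S - 3q_C)q_C - 42q_C.
Setting the follower's marginal profit to zero, 126 - 3q_S - 6q_C = 0, i.e. q_C = (126 - 3q_S)/6.
Solace substitutes q_C(q_S) into its own profit: π_S = q_S(168 - 3q_S - (126 - 3q_S)/2) - 13q_S = (105 - (3/2)q_S)q_S - 13q_S.
The leader's first-order condition 92 - 3q_S = 0 yields q_S = 92/3.
Then q_C = (126 - 3·(92/3))/6 = 17/3.
Price P = 168 - 3·(109/3) = 59.
Corvus's profit: (59 - 42)·(17/3) - 51 = 136/3.

45.33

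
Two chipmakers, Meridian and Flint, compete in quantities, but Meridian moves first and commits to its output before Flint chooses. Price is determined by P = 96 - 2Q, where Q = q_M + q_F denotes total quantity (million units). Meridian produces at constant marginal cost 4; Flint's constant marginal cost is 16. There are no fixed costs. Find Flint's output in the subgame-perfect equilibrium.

Solve by backward induction. Given q_M, the follower Flint maximises π_F = (96 - 2q_M - 2q_F)q_F - 16q_F.
Setting the follower's marginal profit to zero, 80 - 2q_M - 4q_F = 0, i.e. q_F = (80 - 2q_M)/4.
Meridian substitutes q_F(q_M) into its own profit: π_M = q_M(96 - 2q_M - (80 - 2q_M)/2) - 4q_M = (56 - q_M)q_M - 4q_M.
The leader's first-order condition 52 - 2q_M = 0 yields q_M = 26.
Then q_F = (80 - 2·26)/4 = 7.

7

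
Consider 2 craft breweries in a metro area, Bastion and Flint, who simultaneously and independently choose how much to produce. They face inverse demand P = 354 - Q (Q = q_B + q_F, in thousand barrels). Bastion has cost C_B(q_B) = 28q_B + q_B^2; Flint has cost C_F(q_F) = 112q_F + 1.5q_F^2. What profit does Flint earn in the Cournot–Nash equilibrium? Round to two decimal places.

Bastion's profit: π_B = (354 - Q)q_B - (28q_B + q_B²). Setting ∂π_B/∂q_B = 0: 326 - 4q_B - (q_F) = 0.
Flint's first-order condition: 242 - 5q_F - (q_B) = 0.
Best responses: q_B = (326 - q_F)/4, q_F = (242 - q_B)/5.
Substituting one into the other gives q_B = 1388/19 and q_F = 642/19.
Price P = 354 - 106.8421 = 247.1579.
Flint's profit: 247.1579·(642/19) - 112·(642/19) - (3/2)(642/19)² = 2854.3213.

2854.32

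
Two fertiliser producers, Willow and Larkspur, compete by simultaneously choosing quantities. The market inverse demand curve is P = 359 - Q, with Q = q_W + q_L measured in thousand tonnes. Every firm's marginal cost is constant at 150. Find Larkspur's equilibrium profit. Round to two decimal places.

4853.44

A representative firm's profit is π_i = q_i(359 - Q) - 150q_i.
Setting ∂π_i/∂q_i = 0 with rivals' quantities fixed: 209 - 2q_i - q_j = 0.
By symmetry each firm produces the same amount; substituting q_j = q_i yields q_i = 209/3.
Price P = 359 - 418/3 = 659/3.
Larkspur's profit: (659/3 - 150)·(209/3) = 4853.4444.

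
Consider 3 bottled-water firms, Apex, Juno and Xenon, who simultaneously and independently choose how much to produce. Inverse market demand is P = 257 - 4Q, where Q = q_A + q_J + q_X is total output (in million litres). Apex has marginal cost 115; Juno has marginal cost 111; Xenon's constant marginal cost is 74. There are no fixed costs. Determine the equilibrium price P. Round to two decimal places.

Apex's profit: π_A = (257 - 4Q)q_A - (115q_A). Setting ∂π_A/∂q_A = 0: 142 - 8q_A - 4(q_J + q_X) = 0.
Juno's profit: π_J = (257 - 4Q)q_J - (111q_J). Setting ∂π_J/∂q_J = 0: 146 - 8q_J - 4(q_A + q_X) = 0.
Xenon's profit: π_X = (257 - 4Q)q_X - (74q_X). Setting ∂π_X/∂q_X = 0: 183 - 8q_X - 4(q_A + q_J) = 0.
Adding the 3 conditions: 471 − 8Q − 8Q = 0, i.e. Q = 471/16.
Back-substituting: q_A = (142 − 471/4)/4 = 97/16, q_J = (146 − 471/4)/4 = 113/16, q_X = (183 − 471/4)/4 = 261/16.
Total output Q = 471/16, so price P = 257 - 4·(471/16) = 557/4.

139.25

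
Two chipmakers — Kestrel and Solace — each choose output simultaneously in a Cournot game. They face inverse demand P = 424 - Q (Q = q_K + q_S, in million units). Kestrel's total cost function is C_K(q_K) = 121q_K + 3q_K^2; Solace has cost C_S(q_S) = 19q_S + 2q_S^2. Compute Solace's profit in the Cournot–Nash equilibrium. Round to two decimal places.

11714.76

Kestrel's profit: π_K = (424 - Q)q_K - (121q_K + 3q_K²). Setting ∂π_K/∂q_K = 0: 303 - 8q_K - (q_S) = 0.
Solace's first-order condition: 405 - 6q_S - (q_K) = 0.
Rearranging gives the reaction functions q_K = (303 - q_S)/8 and q_S = (405 - q_K)/6.
Solving the pair: q_K = 1413/47, q_S = 62.4894.
Price P = 424 - 92.5532 = 331.4468.
Solace's profit: 331.4468·62.4894 - 19·62.4894 - 2·62.4894² = 11714.7610.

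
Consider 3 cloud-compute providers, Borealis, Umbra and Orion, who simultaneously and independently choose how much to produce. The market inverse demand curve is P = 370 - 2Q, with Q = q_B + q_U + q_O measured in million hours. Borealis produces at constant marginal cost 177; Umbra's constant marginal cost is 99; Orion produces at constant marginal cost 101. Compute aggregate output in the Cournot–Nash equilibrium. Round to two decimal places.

91.63

Borealis's profit: π_B = (370 - 2Q)q_B - (177q_B). Setting ∂π_B/∂q_B = 0: 193 - 4q_B - 2(q_U + q_O) = 0.
Umbra's first-order condition: 271 - 4q_U - 2(q_B + q_O) = 0.
Orion's first-order condition: 269 - 4q_O - 2(q_B + q_U) = 0.
Adding the 3 first-order conditions: 733 − 8Q = 0, so Q = 733/8.
Back-substituting: q_B = (193 − 733/4)/2 = 39/8, q_U = (271 − 733/4)/2 = 351/8, q_O = (269 − 733/4)/2 = 343/8.
Total output Q = 39/8 + 351/8 + 343/8 = 733/8.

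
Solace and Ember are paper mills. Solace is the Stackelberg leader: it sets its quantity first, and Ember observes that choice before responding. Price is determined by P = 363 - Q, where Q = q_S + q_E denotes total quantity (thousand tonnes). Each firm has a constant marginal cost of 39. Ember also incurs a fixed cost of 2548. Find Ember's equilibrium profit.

4013

Solve by backward induction. Given q_S, the follower Ember maximises π_E = (363 - q_S - q_E)q_E - 39q_E.
∂π_E/∂q_E = 324 - q_S - 2q_E = 0 gives the reaction function q_E = (324 - q_S)/2.
Solace substitutes q_E(q_S) into its own profit: π_S = q_S(363 - q_S - (324 - q_S)/2) - 39q_S = (201 - (1/2)q_S)q_S - 39q_S.
The leader's first-order condition 162 - q_S = 0 yields q_S = 162.
Then q_E = (324 - 162)/2 = 81.
Price P = 363 - 243 = 120.
Ember's profit: (120 - 39)·81 - 2548 = 4013.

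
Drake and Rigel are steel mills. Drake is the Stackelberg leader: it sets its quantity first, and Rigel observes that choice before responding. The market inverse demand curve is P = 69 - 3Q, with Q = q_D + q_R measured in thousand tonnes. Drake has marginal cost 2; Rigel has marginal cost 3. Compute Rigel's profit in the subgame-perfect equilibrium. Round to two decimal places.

85.33

Solve by backward induction. Given q_D, the follower Rigel maximises π_R = (69 - 3q_D - 3q_R)q_R - 3q_R.
∂π_R/∂q_R = 66 - 3q_D - 6q_R = 0 gives the reaction function q_R = (66 - 3q_D)/6.
The leader anticipates this reaction. Substituting into P = 69 - 3Q gives P = 36 - (3/2)q_D, so π_D = (36 - (3/2)q_D)q_D - 2q_D.
Leader FOC: 34 - 3q_D = 0, so q_D = 34/3.
Then q_R = (66 - 3·(34/3))/6 = 16/3.
Price P = 69 - 3·(50/3) = 19.
Rigel's profit: (19 - 3)·(16/3) = 256/3.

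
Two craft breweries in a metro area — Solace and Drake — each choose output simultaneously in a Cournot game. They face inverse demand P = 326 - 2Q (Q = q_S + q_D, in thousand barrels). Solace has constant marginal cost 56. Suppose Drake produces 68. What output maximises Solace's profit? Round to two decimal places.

With the rival's output fixed at 68, Solace's profit is π_S = (326 - 2·68 - 2q_S)q_S - (56q_S) = (190 - 2q_S)q_S - (56q_S).
∂π_S/∂q_S = 134 - 4q_S = 0, so q_S = 67/2.

33.50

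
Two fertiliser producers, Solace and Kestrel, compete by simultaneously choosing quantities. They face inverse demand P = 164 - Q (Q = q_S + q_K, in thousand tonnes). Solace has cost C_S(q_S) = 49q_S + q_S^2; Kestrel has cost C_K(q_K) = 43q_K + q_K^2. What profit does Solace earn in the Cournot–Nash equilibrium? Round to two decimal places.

Solace's profit: π_S = (164 - Q)q_S - (49q_S + q_S²). Setting ∂π_S/∂q_S = 0: 115 - 4q_S - (q_K) = 0.
Kestrel's profit: π_K = (164 - Q)q_K - (43q_K + q_K²). Setting ∂π_K/∂q_K = 0: 121 - 4q_K - (q_S) = 0.
Best responses: q_S = (115 - q_K)/4, q_K = (121 - q_S)/4.
Solving the pair: q_S = 113/5, q_K = 123/5.
Price P = 164 - 236/5 = 584/5.
Solace's profit: (584/5)·(113/5) - 49·(113/5) - (113/5)² = 1021.5200.

1021.52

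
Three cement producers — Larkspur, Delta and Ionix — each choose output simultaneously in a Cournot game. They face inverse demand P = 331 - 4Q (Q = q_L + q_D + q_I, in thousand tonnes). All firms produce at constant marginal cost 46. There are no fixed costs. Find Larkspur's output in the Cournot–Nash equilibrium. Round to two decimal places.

A representative firm's profit is π_i = q_i(331 - 4Q) - 46q_i.
Setting ∂π_i/∂q_i = 0 with rivals' quantities fixed: 285 - 8q_i - 4·Σ_{j≠i} q_j = 0.
With identical firms every q_j equals q_i, so Σ_{j≠i} q_j = 2q_i and 285 = 16q_i, giving q_i = 285/16.

17.81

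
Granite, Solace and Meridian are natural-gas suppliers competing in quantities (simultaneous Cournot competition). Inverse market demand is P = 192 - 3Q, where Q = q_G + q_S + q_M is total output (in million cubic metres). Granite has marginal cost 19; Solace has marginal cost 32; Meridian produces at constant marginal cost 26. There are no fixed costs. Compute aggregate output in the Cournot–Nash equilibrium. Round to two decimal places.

Granite's profit: π_G = (192 - 3Q)q_G - (19q_G). Setting ∂π_G/∂q_G = 0: 173 - 6q_G - 3(q_S + q_M) = 0.
Solace's first-order condition: 160 - 6q_S - 3(q_G + q_M) = 0.
Meridian's profit: π_M = (192 - 3Q)q_M - (26q_M). Setting ∂π_M/∂q_M = 0: 166 - 6q_M - 3(q_G + q_S) = 0.
Summing all 3 equations gives 499 − 12Q = 0, hence Q = 499/12.
Back-substituting: q_G = (173 − 499/4)/3 = 193/12, q_S = (160 − 499/4)/3 = 47/4, q_M = (166 − 499/4)/3 = 55/4.
Total output Q = 193/12 + 47/4 + 55/4 = 499/12.

41.58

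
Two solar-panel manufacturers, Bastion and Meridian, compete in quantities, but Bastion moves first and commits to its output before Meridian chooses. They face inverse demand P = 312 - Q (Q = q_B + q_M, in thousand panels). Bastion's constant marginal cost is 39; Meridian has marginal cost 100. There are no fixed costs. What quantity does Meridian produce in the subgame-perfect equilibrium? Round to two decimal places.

The follower Meridian best-responds to any q_B: π_M = (312 - Q)q_M - 100q_M.
Follower FOC: 212 - q_B - 2q_M = 0, so q_M(q_B) = (212 - q_B)/2.
Bastion substitutes q_M(q_B) into its own profit: π_B = q_B(312 - q_B - (212 - q_B)/2) - 39q_B = (206 - (1/2)q_B)q_B - 39q_B.
The leader's first-order condition 167 - q_B = 0 yields q_B = 167.
Then q_M = (212 - 167)/2 = 45/2.

22.50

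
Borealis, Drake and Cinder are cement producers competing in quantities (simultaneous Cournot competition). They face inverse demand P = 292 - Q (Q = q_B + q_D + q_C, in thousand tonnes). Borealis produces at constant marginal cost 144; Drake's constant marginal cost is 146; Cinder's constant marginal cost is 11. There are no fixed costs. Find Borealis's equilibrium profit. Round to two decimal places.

Borealis's profit: π_B = (292 - Q)q_B - (144q_B). Setting ∂π_B/∂q_B = 0: 148 - 2q_B - (q_D + q_C) = 0.
Drake's first-order condition: 146 - 2q_D - (q_B + q_C) = 0.
Cinder's first-order condition: 281 - 2q_C - (q_B + q_D) = 0.
Adding the 3 conditions: 575 − 2Q − 2Q = 0, i.e. Q = 575/4.
Back-substituting: q_B = (148 − 575/4) = 17/4, q_D = (146 − 575/4) = 9/4, q_C = (281 − 575/4) = 549/4.
Price P = 292 - 575/4 = 593/4.
Borealis's profit: (593/4 - 144)·(17/4) = 289/16.

18.06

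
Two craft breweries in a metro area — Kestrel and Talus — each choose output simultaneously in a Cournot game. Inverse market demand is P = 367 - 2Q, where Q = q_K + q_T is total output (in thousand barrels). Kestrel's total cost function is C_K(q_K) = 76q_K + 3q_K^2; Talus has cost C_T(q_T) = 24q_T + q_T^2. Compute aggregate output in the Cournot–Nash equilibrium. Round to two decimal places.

69.79

Kestrel's profit: π_K = (367 - 2Q)q_K - (76q_K + 3q_K²). Setting ∂π_K/∂q_K = 0: 291 - 10q_K - 2(q_T) = 0.
Talus's profit: π_T = (367 - 2Q)q_T - (24q_T + q_T²). Setting ∂π_T/∂q_T = 0: 343 - 6q_T - 2(q_K) = 0.
Rearranging gives the reaction functions q_K = (291 - 2q_T)/10 and q_T = (343 - 2q_K)/6.
Substituting one into the other gives q_K = 265/14 and q_T = 356/7.
Total output Q = 265/14 + 356/7 = 977/14.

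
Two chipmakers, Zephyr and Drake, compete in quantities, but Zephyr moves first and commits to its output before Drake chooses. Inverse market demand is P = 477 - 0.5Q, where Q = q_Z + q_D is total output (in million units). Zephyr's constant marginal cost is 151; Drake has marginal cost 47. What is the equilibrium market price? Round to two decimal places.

The follower Drake best-responds to any q_Z: π_D = (477 - 0.5Q)q_D - 47q_D.
∂π_D/∂q_D = 430 - (1/2)q_Z - q_D = 0 gives the reaction function q_D = (430 - (1/2)q_Z).
Zephyr substitutes q_D(q_Z) into its own profit: π_Z = q_Z(477 - (1/2)q_Z - (430 - (1/2)q_Z)/2) - 151q_Z = (262 - (1/4)q_Z)q_Z - 151q_Z.
Leader FOC: 111 - (1/2)q_Z = 0, so q_Z = 222.
Then q_D = (430 - (1/2)·222) = 319.
Total output Q = 541, so price P = 477 - (1/2)·541 = 413/2.

206.50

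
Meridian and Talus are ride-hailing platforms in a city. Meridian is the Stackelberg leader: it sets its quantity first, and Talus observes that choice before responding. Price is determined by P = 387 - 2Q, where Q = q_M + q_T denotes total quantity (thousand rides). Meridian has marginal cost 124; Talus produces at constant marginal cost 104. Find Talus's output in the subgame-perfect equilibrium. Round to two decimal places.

40.38

Solve by backward induction. Given q_M, the follower Talus maximises π_T = (387 - 2q_M - 2q_T)q_T - 104q_T.
Follower FOC: 283 - 2q_M - 4q_T = 0, so q_T(q_M) = (283 - 2q_M)/4.
The leader anticipates this reaction. Substituting into P = 387 - 2Q gives P = 491/2 - q_M, so π_M = (491/2 - q_M)q_M - 124q_M.
Maximising: ∂π_M/∂q_M = 243/2 - 2q_M = 0, giving q_M = 243/4.
Then q_T = (283 - 2·(243/4))/4 = 323/8.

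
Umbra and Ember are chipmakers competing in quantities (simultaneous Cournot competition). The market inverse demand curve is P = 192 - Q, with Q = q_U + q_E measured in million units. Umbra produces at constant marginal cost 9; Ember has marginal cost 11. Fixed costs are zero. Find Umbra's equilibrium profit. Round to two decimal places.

3802.78

Umbra's profit: π_U = (192 - Q)q_U - (9q_U). Setting ∂π_U/∂q_U = 0: 183 - 2q_U - (q_E) = 0.
Ember's profit: π_E = (192 - Q)q_E - (11q_E). Setting ∂π_E/∂q_E = 0: 181 - 2q_E - (q_U) = 0.
Best responses: q_U = (183 - q_E)/2, q_E = (181 - q_U)/2.
Solving the pair: q_U = 185/3, q_E = 179/3.
Price P = 192 - 364/3 = 212/3.
Umbra's profit: (212/3 - 9)·(185/3) = 3802.7778.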